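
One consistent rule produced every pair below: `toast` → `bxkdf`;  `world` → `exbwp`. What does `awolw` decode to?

In toast: t→b is +8, o→x is +9, a→k is +10, s→d is +11 — the shift increases by 1 each position. The shift increases by 1 at each position, starting from +8: 8, 9, 10, ….
Undoing it on awolw: a−8=s, w−9=n, o−10=e, l−11=a, w−12=k.

sneak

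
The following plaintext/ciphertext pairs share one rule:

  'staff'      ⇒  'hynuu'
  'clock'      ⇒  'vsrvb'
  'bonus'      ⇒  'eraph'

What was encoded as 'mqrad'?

drone

s(18)→h(7) and t(19)→y(24) fit y≡17x+13 (mod 26); the inverse of 17 mod 26 is 23. Each letter's alphabet position (a=0..z=25) is mapped through 17·x+13 mod 26 — an affine cipher.
Reversing it on mqrad: m(12)→23·(12−13)≡3=d; q(16)→23·(16−13)≡17=r; r(17)→23·(17−13)≡14=o; a(0)→23·(0−13)≡13=n; d(3)→23·(3−13)≡4=e (all mod 26).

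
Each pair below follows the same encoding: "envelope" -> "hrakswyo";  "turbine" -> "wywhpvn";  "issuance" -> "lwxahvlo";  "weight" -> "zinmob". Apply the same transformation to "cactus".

In envelope: e→h is +3, n→r is +4, v→a is +5, e→k is +6 — the shift increases by 1 each position. The shift increases by 1 at each position, starting from +3: 3, 4, 5, ….
On cactus: c+3=f, a+4=e, c+5=h, t+6=z, u+7=b, s+8=a.

fehzba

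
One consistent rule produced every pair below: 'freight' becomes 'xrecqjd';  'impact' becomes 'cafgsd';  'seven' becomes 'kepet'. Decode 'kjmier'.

f(5)→x(23) and r(17)→r(17) fit y≡19x+6 (mod 26); the inverse of 19 mod 26 is 11. This is an affine cipher: with a=0,…,z=25, each position x becomes (19x+6) mod 26.
Decoding kjmier: k(10)→11·(10−6)≡18=s; j(9)→11·(9−6)≡7=h; m(12)→11·(12−6)≡14=o; i(8)→11·(8−6)≡22=w; e(4)→11·(4−6)≡4=e; r(17)→11·(17−6)≡17=r (all mod 26).

shower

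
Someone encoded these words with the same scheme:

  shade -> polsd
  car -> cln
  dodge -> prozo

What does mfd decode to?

sub

The output letters match the input read backwards, each shifted +11: shade reversed is edahs. Two steps: reverse the string, then apply a Caesar shift of +11.
Decoding mfd: shift back: m−11=b, f−11=u, d−11=s → bus; then reverse → sub.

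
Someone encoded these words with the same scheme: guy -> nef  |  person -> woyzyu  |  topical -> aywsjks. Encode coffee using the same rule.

The shift depends on letter class: consonant g→n is +7, but vowel u→e is +10. The rule splits by letter class: vowels +10, consonants +7.
On coffee: c(cons)+7=j, o(vowel)+10=y, f(cons)+7=m, f(cons)+7=m, e(vowel)+10=o, e(vowel)+10=o.

jymmoo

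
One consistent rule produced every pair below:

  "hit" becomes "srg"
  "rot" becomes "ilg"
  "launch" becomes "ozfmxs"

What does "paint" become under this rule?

Each letter is replaced by its mirror in the alphabet: a↔z, b↔y, c↔x, and so on (the Atbash cipher).
Applying it to paint: p↔k, a↔z, i↔r, n↔m, t↔g.

kzrmg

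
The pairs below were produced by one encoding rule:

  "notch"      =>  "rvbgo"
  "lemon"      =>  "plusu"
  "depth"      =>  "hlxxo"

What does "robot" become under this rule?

Shifts by position in notch: pos 0: n→r (+4), pos 1: o→v (+7), pos 2: t→b (+8), pos 3: c→g (+4), pos 4: h→o (+7) — repeating every 3. A repeating key of period 3 is used — shifts +4, +7, +8 over and over.
For robot: r+4=v, o+7=v, b+8=j, o+4=s, t+7=a.

vvjsa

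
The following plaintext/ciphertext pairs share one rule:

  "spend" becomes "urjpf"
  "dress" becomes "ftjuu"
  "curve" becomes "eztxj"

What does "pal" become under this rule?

The shift depends on letter class: consonant s→u is +2, but vowel e→j is +5. The rule splits by letter class: vowels +5, consonants +2.
On pal: p(cons)+2=r, a(vowel)+5=f, l(cons)+2=n.

rfn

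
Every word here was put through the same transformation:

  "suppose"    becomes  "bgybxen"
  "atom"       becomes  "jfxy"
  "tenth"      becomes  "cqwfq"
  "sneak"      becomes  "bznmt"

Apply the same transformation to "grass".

pdjeb

Shifts by position in suppose: pos 0: s→b (+9), pos 1: u→g (+12), pos 2: p→y (+9), pos 3: p→b (+12) — repeating every 2. A repeating key of period 2 is used — shifts +9, +12 over and over.
Applying it to grass: g+9=p, r+12=d, a+9=j, s+12=e, s+9=b.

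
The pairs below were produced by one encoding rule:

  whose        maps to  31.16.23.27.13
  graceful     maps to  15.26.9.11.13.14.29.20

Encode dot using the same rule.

w is letter #23 and maps to 31: an offset of 8. Letters become their 1-based position plus 8 (so a→9, b→10, …).
For dot: d=4→12, o=15→23, t=20→28.

12.23.28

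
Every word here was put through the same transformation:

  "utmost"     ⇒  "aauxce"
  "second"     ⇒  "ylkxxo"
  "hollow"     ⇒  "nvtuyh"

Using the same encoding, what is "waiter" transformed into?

In utmost: u→a is +6, t→a is +7, m→u is +8, o→x is +9 — the shift increases by 1 each position. The shift increases by 1 at each position, starting from +6: 6, 7, 8, ….
On waiter: w+6=c, a+7=h, i+8=q, t+9=c, e+10=o, r+11=c.

chqcoc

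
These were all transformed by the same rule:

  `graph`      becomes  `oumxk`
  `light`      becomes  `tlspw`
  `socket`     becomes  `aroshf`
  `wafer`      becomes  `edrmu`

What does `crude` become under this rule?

kuglh

Shifts by position in graph: pos 0: g→o (+8), pos 1: r→u (+3), pos 2: a→m (+12), pos 3: p→x (+8), pos 4: h→k (+3) — repeating every 3. A repeating key of period 3 is used — shifts +8, +3, +12 over and over.
For crude: c+8=k, r+3=u, u+12=g, d+8=l, e+3=h.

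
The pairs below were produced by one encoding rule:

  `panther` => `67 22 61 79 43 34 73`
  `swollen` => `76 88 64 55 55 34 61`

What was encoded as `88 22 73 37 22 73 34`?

warfare

p(#16)→67 and a(#1)→22: differences scale by 3, so n = 3·pos + 19. The formula is n = 3×(alphabet index, a=1) + 19.
Reversing it on 88 22 73 37 22 73 34: 88→(88−19)÷3=23=w, 22→(22−19)÷3=1=a, 73→(73−19)÷3=18=r, 37→(37−19)÷3=6=f, 22→(22−19)÷3=1=a, 73→(73−19)÷3=18=r, 34→(34−19)÷3=5=e.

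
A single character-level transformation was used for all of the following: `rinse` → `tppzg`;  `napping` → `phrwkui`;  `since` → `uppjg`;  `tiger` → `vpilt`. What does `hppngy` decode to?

Shifts by position in rinse: pos 0: r→t (+2), pos 1: i→p (+7), pos 2: n→p (+2), pos 3: s→z (+7) — repeating every 2. The shifts repeat in a cycle of length 2: positions 0,1,… shift by +2, +7, then the pattern repeats.
Reversing it on hppngy: h−2=f, p−7=i, p−2=n, n−7=g, g−2=e, y−7=r.

finger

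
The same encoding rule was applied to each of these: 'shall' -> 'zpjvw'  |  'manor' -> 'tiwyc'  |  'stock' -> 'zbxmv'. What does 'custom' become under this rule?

In shall: s→z is +7, h→p is +8, a→j is +9, l→v is +10 — the shift increases by 1 each position. Each letter shifts forward by (position + 7), i.e. 7, 8, 9, … — the shift grows by one for each successive letter.
Applying it to custom: c+7=j, u+8=c, s+9=b, t+10=d, o+11=z, m+12=y.

jcbdzy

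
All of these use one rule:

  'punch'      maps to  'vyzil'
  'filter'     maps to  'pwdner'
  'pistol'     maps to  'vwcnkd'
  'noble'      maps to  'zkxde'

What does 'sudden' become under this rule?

This is an affine cipher: with a=0,…,z=25, each position x becomes (11x+12) mod 26.
Applying it to sudden: s(18)→11·18+12≡2=c; u(20)→11·20+12≡24=y; d(3)→11·3+12≡19=t; d(3)→11·3+12≡19=t; e(4)→11·4+12≡4=e; n(13)→11·13+12≡25=z (all mod 26).

cyttez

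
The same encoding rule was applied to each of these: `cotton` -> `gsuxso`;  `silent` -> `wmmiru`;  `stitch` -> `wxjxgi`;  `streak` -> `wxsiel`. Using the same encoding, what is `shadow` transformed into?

wlbhsx

Shifts by position in cotton: pos 0: c→g (+4), pos 1: o→s (+4), pos 2: t→u (+1), pos 3: t→x (+4), pos 4: o→s (+4), pos 5: n→o (+1) — repeating every 3. It's a Vigenère-style cipher with numeric key [4,4,1]: position i shifts by key[i mod 3].
On shadow: s+4=w, h+4=l, a+1=b, d+4=h, o+4=s, w+1=x.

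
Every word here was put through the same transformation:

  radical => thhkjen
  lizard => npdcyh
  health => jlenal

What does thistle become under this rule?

vomuapg

Shifts by position in radical: pos 0: r→t (+2), pos 1: a→h (+7), pos 2: d→h (+4), pos 3: i→k (+2), pos 4: c→j (+7), pos 5: a→e (+4) — repeating every 3. It's a Vigenère-style cipher with numeric key [2,7,4]: position i shifts by key[i mod 3].
On thistle: t+2=v, h+7=o, i+4=m, s+2=u, t+7=a, l+4=p, e+2=g.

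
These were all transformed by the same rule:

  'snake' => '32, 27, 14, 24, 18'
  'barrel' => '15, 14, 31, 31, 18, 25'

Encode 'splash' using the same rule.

32, 29, 25, 14, 32, 21

s is letter #19 and maps to 32: an offset of 13. Letters become their 1-based position plus 13 (so a→14, b→15, …).
For splash: s=19→32, p=16→29, l=12→25, a=1→14, s=19→32, h=8→21.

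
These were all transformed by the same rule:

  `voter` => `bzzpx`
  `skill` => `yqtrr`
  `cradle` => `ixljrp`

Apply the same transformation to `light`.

The shift depends on letter class: consonant v→b is +6, but vowel o→z is +11. The rule splits by letter class: vowels +11, consonants +6.
Applying it to light: l(cons)+6=r, i(vowel)+11=t, g(cons)+6=m, h(cons)+6=n, t(cons)+6=z.

rtmnz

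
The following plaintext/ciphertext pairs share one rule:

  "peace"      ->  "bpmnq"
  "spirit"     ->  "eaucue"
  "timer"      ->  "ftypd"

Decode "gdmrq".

A repeating key of period 2 is used — shifts +12, +11 over and over.
Reversing it on gdmrq: g−12=u, d−11=s, m−12=a, r−11=g, q−12=e.

usage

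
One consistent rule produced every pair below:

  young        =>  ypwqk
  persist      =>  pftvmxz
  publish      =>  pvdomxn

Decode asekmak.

archive

In young: y→y is +0, o→p is +1, u→w is +2, n→q is +3 — the shift increases by 1 each position. The shift increases by 1 at each position, starting from +0: 0, 1, 2, ….
Undoing it on asekmak: a−0=a, s−1=r, e−2=c, k−3=h, m−4=i, a−5=v, k−6=e.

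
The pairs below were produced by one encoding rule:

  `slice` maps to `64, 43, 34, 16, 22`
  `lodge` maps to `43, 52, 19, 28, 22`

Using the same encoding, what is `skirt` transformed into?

s(#19)→64 and l(#12)→43: differences scale by 3, so n = 3·pos + 7. With a=1..z=26, the number is 3·pos + 7.
Applying it to skirt: s=19→64, k=11→40, i=9→34, r=18→61, t=20→67.

64, 40, 34, 61, 67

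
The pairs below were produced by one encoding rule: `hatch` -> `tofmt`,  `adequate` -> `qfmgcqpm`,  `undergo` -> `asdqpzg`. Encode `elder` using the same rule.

Two steps: reverse the string, then apply a Caesar shift of +12.
For elder: reverse → redle; then shift: r+12=d, e+12=q, d+12=p, l+12=x, e+12=q.

dqpxq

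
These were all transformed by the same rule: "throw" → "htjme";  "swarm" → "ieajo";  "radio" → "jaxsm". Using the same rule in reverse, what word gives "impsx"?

t(19)→h(7) and h(7)→t(19) fit y≡25x+0 (mod 26); the inverse of 25 mod 26 is 25. This is an affine cipher: with a=0,…,z=25, each position x becomes (25x+0) mod 26.
Decoding impsx: i(8)→25·(8−0)≡18=s; m(12)→25·(12−0)≡14=o; p(15)→25·(15−0)≡11=l; s(18)→25·(18−0)≡8=i; x(23)→25·(23−0)≡3=d (all mod 26).

solid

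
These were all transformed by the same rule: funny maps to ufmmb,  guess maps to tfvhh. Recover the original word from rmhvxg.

insect

Each pair mirrors across the alphabet (f↔u, u↔f, n↔m): positions sum to 25. Letters are reflected about the middle of the alphabet (position → 25−position): Atbash.
Decoding rmhvxg: r↔i, m↔n, h↔s, v↔e, x↔c, g↔t.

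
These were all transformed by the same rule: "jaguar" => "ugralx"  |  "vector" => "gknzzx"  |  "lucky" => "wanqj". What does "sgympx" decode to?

Shifts by position in jaguar: pos 0: j→u (+11), pos 1: a→g (+6), pos 2: g→r (+11), pos 3: u→a (+6) — repeating every 2. The shifts repeat in a cycle of length 2: positions 0,1,… shift by +11, +6, then the pattern repeats.
Decoding sgympx: s−11=h, g−6=a, y−11=n, m−6=g, p−11=e, x−6=r.

hanger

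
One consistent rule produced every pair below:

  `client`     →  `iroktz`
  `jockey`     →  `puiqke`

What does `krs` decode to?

Compare letters: c→i is +6, l→r is +6, i→o is +6 — a constant shift. This is a Caesar cipher with shift 6.
Decoding krs: k−6=e, r−6=l, s−6=m.

elm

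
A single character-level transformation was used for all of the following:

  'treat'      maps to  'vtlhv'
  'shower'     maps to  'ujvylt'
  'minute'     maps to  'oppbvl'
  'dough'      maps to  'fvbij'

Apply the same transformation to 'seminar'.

uloppht

The shift depends on letter class: consonant t→v is +2, but vowel e→l is +7. The rule splits by letter class: vowels +7, consonants +2.
On seminar: s(cons)+2=u, e(vowel)+7=l, m(cons)+2=o, i(vowel)+7=p, n(cons)+2=p, a(vowel)+7=h, r(cons)+2=t.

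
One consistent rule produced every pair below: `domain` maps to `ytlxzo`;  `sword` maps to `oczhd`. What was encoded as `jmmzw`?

lobby

The output letters match the input read backwards, each shifted +11: domain reversed is niamod. The word is reversed, then every letter is shifted forward by 11.
Reversing it on jmmzw: shift back: j−11=y, m−11=b, m−11=b, z−11=o, w−11=l → ybbol; then reverse → lobby.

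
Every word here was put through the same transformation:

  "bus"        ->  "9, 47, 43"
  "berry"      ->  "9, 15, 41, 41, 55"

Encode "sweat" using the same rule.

43, 51, 15, 7, 45

b(#2)→9 and u(#21)→47: differences scale by 2, so n = 2·pos + 5. With a=1..z=26, the number is 2·pos + 5.
For sweat: s=19→43, w=23→51, e=5→15, a=1→7, t=20→45.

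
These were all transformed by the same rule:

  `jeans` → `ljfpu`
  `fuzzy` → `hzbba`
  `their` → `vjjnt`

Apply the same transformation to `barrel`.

dfttjn

The shift depends on letter class: consonant j→l is +2, but vowel e→j is +5. Two shifts are in play — +5 for a/e/i/o/u, +2 for every other letter.
For barrel: b(cons)+2=d, a(vowel)+5=f, r(cons)+2=t, r(cons)+2=t, e(vowel)+5=j, l(cons)+2=n.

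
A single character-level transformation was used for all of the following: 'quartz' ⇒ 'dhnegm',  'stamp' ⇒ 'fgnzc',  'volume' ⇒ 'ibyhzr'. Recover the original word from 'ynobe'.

labor

Compare letters: q→d is +13, u→h is +13, a→n is +13 — a constant shift. Every letter moves 13 places later in the alphabet, wrapping around z→a.
Reversing it on ynobe: y−13=l, n−13=a, o−13=b, b−13=o, e−13=r.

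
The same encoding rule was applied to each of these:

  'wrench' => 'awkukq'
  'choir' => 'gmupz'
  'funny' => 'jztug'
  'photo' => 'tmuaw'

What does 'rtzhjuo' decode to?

notable

In wrench: w→a is +4, r→w is +5, e→k is +6, n→u is +7 — the shift increases by 1 each position. The shift increases by 1 at each position, starting from +4: 4, 5, 6, ….
Reversing it on rtzhjuo: r−4=n, t−5=o, z−6=t, h−7=a, j−8=b, u−9=l, o−10=e.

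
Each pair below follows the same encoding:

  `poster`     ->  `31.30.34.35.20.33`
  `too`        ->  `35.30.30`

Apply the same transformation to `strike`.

p is letter #16 and maps to 31: an offset of 15. Letters become their 1-based position plus 15 (so a→16, b→17, …).
For strike: s=19→34, t=20→35, r=18→33, i=9→24, k=11→26, e=5→20.

34.35.33.24.26.20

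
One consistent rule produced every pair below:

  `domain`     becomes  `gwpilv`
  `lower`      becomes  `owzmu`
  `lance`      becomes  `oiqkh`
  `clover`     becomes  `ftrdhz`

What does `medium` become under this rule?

pmgqxu

The shifts repeat in a cycle of length 2: positions 0,1,… shift by +3, +8, then the pattern repeats.
On medium: m+3=p, e+8=m, d+3=g, i+8=q, u+3=x, m+8=u.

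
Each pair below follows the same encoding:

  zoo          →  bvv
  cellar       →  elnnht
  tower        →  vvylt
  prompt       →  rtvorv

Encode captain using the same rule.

ehrvhpp

The shift depends on letter class: consonant z→b is +2, but vowel o→v is +7. Two shifts are in play — +7 for a/e/i/o/u, +2 for every other letter.
For captain: c(cons)+2=e, a(vowel)+7=h, p(cons)+2=r, t(cons)+2=v, a(vowel)+7=h, i(vowel)+7=p, n(cons)+2=p.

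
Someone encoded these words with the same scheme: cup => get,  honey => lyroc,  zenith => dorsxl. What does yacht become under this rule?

The shift depends on letter class: consonant c→g is +4, but vowel u→e is +10. The rule splits by letter class: vowels +10, consonants +4.
On yacht: y(cons)+4=c, a(vowel)+10=k, c(cons)+4=g, h(cons)+4=l, t(cons)+4=x.

ckglx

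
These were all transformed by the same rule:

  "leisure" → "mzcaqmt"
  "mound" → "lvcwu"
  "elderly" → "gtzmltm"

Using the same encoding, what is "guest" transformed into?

The word is reversed, then every letter is shifted forward by 8.
On guest: reverse → tseug; then shift: t+8=b, s+8=a, e+8=m, u+8=c, g+8=o.

bamco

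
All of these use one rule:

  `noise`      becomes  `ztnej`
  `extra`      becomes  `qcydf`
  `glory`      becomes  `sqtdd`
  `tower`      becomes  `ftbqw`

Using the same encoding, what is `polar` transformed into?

Shifts by position in noise: pos 0: n→z (+12), pos 1: o→t (+5), pos 2: i→n (+5), pos 3: s→e (+12), pos 4: e→j (+5) — repeating every 3. A repeating key of period 3 is used — shifts +12, +5, +5 over and over.
For polar: p+12=b, o+5=t, l+5=q, a+12=m, r+5=w.

btqmw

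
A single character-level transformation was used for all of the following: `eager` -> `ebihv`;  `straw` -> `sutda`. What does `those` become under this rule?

tiqvi

In eager: e→e is +0, a→b is +1, g→i is +2, e→h is +3 — the shift increases by 1 each position. The shift increases by 1 at each position, starting from +0: 0, 1, 2, ….
For those: t+0=t, h+1=i, o+2=q, s+3=v, e+4=i.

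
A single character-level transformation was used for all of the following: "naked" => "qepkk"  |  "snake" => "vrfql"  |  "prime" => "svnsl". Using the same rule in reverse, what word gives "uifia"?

In naked: n→q is +3, a→e is +4, k→p is +5, e→k is +6 — the shift increases by 1 each position. The shift increases by 1 at each position, starting from +3: 3, 4, 5, ….
Decoding uifia: u−3=r, i−4=e, f−5=a, i−6=c, a−7=t.

react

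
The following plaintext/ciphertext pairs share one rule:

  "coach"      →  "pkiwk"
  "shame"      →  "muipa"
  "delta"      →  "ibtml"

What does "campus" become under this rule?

The output letters match the input read backwards, each shifted +8: coach reversed is hcaoc. Read the word backwards and shift each letter +8.
On campus: reverse → supmac; then shift: s+8=a, u+8=c, p+8=x, m+8=u, a+8=i, c+8=k.

acxuik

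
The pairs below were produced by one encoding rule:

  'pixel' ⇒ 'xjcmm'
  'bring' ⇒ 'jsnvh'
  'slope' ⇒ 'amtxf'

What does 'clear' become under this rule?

Shifts by position in pixel: pos 0: p→x (+8), pos 1: i→j (+1), pos 2: x→c (+5), pos 3: e→m (+8), pos 4: l→m (+1) — repeating every 3. A repeating key of period 3 is used — shifts +8, +1, +5 over and over.
Applying it to clear: c+8=k, l+1=m, e+5=j, a+8=i, r+1=s.

kmjis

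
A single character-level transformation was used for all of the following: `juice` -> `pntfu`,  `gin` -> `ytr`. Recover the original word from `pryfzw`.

The output letters match the input read backwards, each shifted +11: juice reversed is eciuj. Read the word backwards and shift each letter +11.
Reversing it on pryfzw: shift back: p−11=e, r−11=g, y−11=n, f−11=u, z−11=o, w−11=l → egnuol; then reverse → lounge.

lounge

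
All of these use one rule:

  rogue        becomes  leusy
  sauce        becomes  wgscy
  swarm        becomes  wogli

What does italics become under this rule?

r(17)→l(11) and o(14)→e(4) fit y≡11x+6 (mod 26); the inverse of 11 mod 26 is 19. This is an affine cipher: with a=0,…,z=25, each position x becomes (11x+6) mod 26.
For italics: i(8)→11·8+6≡16=q; t(19)→11·19+6≡7=h; a(0)→11·0+6≡6=g; l(11)→11·11+6≡23=x; i(8)→11·8+6≡16=q; c(2)→11·2+6≡2=c; s(18)→11·18+6≡22=w (all mod 26).

qhgxqcw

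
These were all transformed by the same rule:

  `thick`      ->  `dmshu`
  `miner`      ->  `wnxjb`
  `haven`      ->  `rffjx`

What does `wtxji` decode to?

money

Shifts by position in thick: pos 0: t→d (+10), pos 1: h→m (+5), pos 2: i→s (+10), pos 3: c→h (+5) — repeating every 2. A repeating key of period 2 is used — shifts +10, +5 over and over.
Reversing it on wtxji: w−10=m, t−5=o, x−10=n, j−5=e, i−10=y.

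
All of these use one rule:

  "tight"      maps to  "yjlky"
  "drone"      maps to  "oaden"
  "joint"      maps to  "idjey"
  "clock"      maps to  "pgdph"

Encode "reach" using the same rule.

Treating letters as 0–25, the rule is x ↦ 25x + 17 (mod 26).
Applying it to reach: r(17)→25·17+17≡0=a; e(4)→25·4+17≡13=n; a(0)→25·0+17≡17=r; c(2)→25·2+17≡15=p; h(7)→25·7+17≡10=k (all mod 26).

anrpk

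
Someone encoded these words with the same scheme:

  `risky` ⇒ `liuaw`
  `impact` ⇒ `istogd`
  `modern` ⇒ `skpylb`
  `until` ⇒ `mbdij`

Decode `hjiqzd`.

flight

r(17)→l(11) and i(8)→i(8) fit y≡9x+14 (mod 26); the inverse of 9 mod 26 is 3. This is an affine cipher: with a=0,…,z=25, each position x becomes (9x+14) mod 26.
Undoing it on hjiqzd: h(7)→3·(7−14)≡5=f; j(9)→3·(9−14)≡11=l; i(8)→3·(8−14)≡8=i; q(16)→3·(16−14)≡6=g; z(25)→3·(25−14)≡7=h; d(3)→3·(3−14)≡19=t (all mod 26).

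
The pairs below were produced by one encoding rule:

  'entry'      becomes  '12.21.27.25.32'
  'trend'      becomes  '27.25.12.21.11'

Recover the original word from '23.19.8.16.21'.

plain

Letters become their 1-based position plus 7 (so a→8, b→9, …).
Decoding 23.19.8.16.21: 23→(23−7)÷1=16=p, 19→(19−7)÷1=12=l, 8→(8−7)÷1=1=a, 16→(16−7)÷1=9=i, 21→(21−7)÷1=14=n.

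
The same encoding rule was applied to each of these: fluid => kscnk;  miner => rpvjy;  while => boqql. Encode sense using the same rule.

Shifts by position in fluid: pos 0: f→k (+5), pos 1: l→s (+7), pos 2: u→c (+8), pos 3: i→n (+5), pos 4: d→k (+7) — repeating every 3. A repeating key of period 3 is used — shifts +5, +7, +8 over and over.
For sense: s+5=x, e+7=l, n+8=v, s+5=x, e+7=l.

xlvxl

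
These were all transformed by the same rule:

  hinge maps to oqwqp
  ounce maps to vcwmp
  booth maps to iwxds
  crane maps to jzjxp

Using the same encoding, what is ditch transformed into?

kqcms

In hinge: h→o is +7, i→q is +8, n→w is +9, g→q is +10 — the shift increases by 1 each position. The shift increases by 1 at each position, starting from +7: 7, 8, 9, ….
On ditch: d+7=k, i+8=q, t+9=c, c+10=m, h+11=s.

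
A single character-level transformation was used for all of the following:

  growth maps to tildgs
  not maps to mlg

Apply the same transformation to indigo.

Each pair mirrors across the alphabet (g↔t, r↔i, o↔l): positions sum to 25. Each letter is replaced by its mirror in the alphabet: a↔z, b↔y, c↔x, and so on (the Atbash cipher).
Applying it to indigo: i↔r, n↔m, d↔w, i↔r, g↔t, o↔l.

rmwrtl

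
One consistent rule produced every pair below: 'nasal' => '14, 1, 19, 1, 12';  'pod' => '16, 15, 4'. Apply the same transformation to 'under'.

n is letter #14 and maps to 14: an offset of 0. Letters become their 1-indexed alphabet positions: a=1 … z=26.
Applying it to under: u=21→21, n=14→14, d=4→4, e=5→5, r=18→18.

21, 14, 4, 5, 18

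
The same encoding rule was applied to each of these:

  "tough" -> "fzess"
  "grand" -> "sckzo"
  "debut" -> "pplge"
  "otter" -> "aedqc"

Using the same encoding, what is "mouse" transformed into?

yzeep

It's a Vigenère-style cipher with numeric key [12,11,10]: position i shifts by key[i mod 3].
On mouse: m+12=y, o+11=z, u+10=e, s+12=e, e+11=p.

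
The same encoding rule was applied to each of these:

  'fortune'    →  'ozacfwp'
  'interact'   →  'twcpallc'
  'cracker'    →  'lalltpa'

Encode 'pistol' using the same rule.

The shift depends on letter class: consonant f→o is +9, but vowel o→z is +11. Vowels shift forward by 11 and consonants shift forward by 9.
On pistol: p(cons)+9=y, i(vowel)+11=t, s(cons)+9=b, t(cons)+9=c, o(vowel)+11=z, l(cons)+9=u.

ytbczu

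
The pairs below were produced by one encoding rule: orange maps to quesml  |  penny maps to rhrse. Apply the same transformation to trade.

In orange: o→q is +2, r→u is +3, a→e is +4, n→s is +5 — the shift increases by 1 each position. Letter i (0-indexed) is shifted by i+2, so successive shifts are 2, 3, 4, ….
For trade: t+2=v, r+3=u, a+4=e, d+5=i, e+6=k.

vueik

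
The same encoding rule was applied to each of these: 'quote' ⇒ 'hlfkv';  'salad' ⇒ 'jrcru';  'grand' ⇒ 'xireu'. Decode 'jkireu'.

strand

Every letter moves 17 places later in the alphabet, wrapping around z→a.
Undoing it on jkireu: j−17=s, k−17=t, i−17=r, r−17=a, e−17=n, u−17=d.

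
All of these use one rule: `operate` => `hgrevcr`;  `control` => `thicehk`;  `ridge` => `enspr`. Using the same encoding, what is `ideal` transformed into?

nsrvk

o(14)→h(7) and p(15)→g(6) fit y≡25x+21 (mod 26); the inverse of 25 mod 26 is 25. Each letter's alphabet position (a=0..z=25) is mapped through 25·x+21 mod 26 — an affine cipher.
For ideal: i(8)→25·8+21≡13=n; d(3)→25·3+21≡18=s; e(4)→25·4+21≡17=r; a(0)→25·0+21≡21=v; l(11)→25·11+21≡10=k (all mod 26).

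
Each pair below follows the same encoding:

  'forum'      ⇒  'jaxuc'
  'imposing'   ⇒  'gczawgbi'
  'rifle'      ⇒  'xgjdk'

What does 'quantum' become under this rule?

f(5)→j(9) and o(14)→a(0) fit y≡25x+14 (mod 26); the inverse of 25 mod 26 is 25. This is an affine cipher: with a=0,…,z=25, each position x becomes (25x+14) mod 26.
For quantum: q(16)→25·16+14≡24=y; u(20)→25·20+14≡20=u; a(0)→25·0+14≡14=o; n(13)→25·13+14≡1=b; t(19)→25·19+14≡21=v; u(20)→25·20+14≡20=u; m(12)→25·12+14≡2=c (all mod 26).

yuobvuc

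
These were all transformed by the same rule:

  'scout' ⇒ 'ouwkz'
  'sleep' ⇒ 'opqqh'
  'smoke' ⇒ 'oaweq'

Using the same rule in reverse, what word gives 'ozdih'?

s(18)→o(14) and c(2)→u(20) fit y≡11x+24 (mod 26); the inverse of 11 mod 26 is 19. Treating letters as 0–25, the rule is x ↦ 11x + 24 (mod 26).
Reversing it on ozdih: o(14)→19·(14−24)≡18=s; z(25)→19·(25−24)≡19=t; d(3)→19·(3−24)≡17=r; i(8)→19·(8−24)≡8=i; h(7)→19·(7−24)≡15=p (all mod 26).

strip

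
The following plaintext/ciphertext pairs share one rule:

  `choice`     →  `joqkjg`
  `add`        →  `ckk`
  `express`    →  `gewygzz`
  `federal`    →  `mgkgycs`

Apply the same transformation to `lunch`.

Two shifts are in play — +2 for a/e/i/o/u, +7 for every other letter.
For lunch: l(cons)+7=s, u(vowel)+2=w, n(cons)+7=u, c(cons)+7=j, h(cons)+7=o.

swujo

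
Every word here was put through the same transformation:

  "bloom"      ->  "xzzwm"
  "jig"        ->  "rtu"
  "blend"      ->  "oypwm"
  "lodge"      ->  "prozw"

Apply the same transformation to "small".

wwlxd

The output letters match the input read backwards, each shifted +11: bloom reversed is moolb. Two steps: reverse the string, then apply a Caesar shift of +11.
For small: reverse → llams; then shift: l+11=w, l+11=w, a+11=l, m+11=x, s+11=d.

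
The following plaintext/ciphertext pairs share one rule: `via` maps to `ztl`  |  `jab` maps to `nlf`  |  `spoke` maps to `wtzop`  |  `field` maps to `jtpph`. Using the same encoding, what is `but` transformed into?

Two shifts are in play — +11 for a/e/i/o/u, +4 for every other letter.
On but: b(cons)+4=f, u(vowel)+11=f, t(cons)+4=x.

ffx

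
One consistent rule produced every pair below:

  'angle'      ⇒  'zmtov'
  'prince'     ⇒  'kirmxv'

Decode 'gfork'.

Each pair mirrors across the alphabet (a↔z, n↔m, g↔t): positions sum to 25. Letters are reflected about the middle of the alphabet (position → 25−position): Atbash.
Decoding gfork: g↔t, f↔u, o↔l, r↔i, k↔p.

tulip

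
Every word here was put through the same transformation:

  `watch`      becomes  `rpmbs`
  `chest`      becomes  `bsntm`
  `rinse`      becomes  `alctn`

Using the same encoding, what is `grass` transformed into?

w(22)→r(17) and a(0)→p(15) fit y≡19x+15 (mod 26); the inverse of 19 mod 26 is 11. Treating letters as 0–25, the rule is x ↦ 19x + 15 (mod 26).
Applying it to grass: g(6)→19·6+15≡25=z; r(17)→19·17+15≡0=a; a(0)→19·0+15≡15=p; s(18)→19·18+15≡19=t; s(18)→19·18+15≡19=t (all mod 26).

zaptt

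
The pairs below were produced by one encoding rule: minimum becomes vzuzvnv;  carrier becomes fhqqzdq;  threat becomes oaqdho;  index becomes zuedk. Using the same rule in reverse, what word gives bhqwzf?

garlic

m(12)→v(21) and i(8)→z(25) fit y≡25x+7 (mod 26); the inverse of 25 mod 26 is 25. This is an affine cipher: with a=0,…,z=25, each position x becomes (25x+7) mod 26.
Undoing it on bhqwzf: b(1)→25·(1−7)≡6=g; h(7)→25·(7−7)≡0=a; q(16)→25·(16−7)≡17=r; w(22)→25·(22−7)≡11=l; z(25)→25·(25−7)≡8=i; f(5)→25·(5−7)≡2=c (all mod 26).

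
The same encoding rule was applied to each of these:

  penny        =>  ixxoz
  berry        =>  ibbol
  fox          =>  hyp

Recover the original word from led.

The output letters match the input read backwards, each shifted +10: penny reversed is ynnep. The word is reversed, then every letter is shifted forward by 10.
Undoing it on led: shift back: l−10=b, e−10=u, d−10=t → but; then reverse → tub.

tub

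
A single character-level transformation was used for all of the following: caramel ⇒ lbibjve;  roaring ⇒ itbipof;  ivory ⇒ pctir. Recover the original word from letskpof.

clothing

c(2)→l(11) and a(0)→b(1) fit y≡5x+1 (mod 26); the inverse of 5 mod 26 is 21. Treating letters as 0–25, the rule is x ↦ 5x + 1 (mod 26).
Decoding letskpof: l(11)→21·(11−1)≡2=c; e(4)→21·(4−1)≡11=l; t(19)→21·(19−1)≡14=o; s(18)→21·(18−1)≡19=t; k(10)→21·(10−1)≡7=h; p(15)→21·(15−1)≡8=i; o(14)→21·(14−1)≡13=n; f(5)→21·(5−1)≡6=g (all mod 26).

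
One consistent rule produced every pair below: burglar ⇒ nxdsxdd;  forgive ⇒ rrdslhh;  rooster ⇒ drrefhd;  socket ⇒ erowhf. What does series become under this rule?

The shift depends on letter class: consonant b→n is +12, but vowel u→x is +3. Two shifts are in play — +3 for a/e/i/o/u, +12 for every other letter.
On series: s(cons)+12=e, e(vowel)+3=h, r(cons)+12=d, i(vowel)+3=l, e(vowel)+3=h, s(cons)+12=e.

ehdlhe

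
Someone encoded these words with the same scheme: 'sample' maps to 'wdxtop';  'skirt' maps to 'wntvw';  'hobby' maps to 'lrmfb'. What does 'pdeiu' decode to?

later

Shifts by position in sample: pos 0: s→w (+4), pos 1: a→d (+3), pos 2: m→x (+11), pos 3: p→t (+4), pos 4: l→o (+3), pos 5: e→p (+11) — repeating every 3. A repeating key of period 3 is used — shifts +4, +3, +11 over and over.
Undoing it on pdeiu: p−4=l, d−3=a, e−11=t, i−4=e, u−3=r.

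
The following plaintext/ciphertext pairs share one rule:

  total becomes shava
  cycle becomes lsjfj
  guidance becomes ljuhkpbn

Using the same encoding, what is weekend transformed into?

kulrlld

The output letters match the input read backwards, each shifted +7: total reversed is latot. The word is reversed, then every letter is shifted forward by 7.
For weekend: reverse → dnekeew; then shift: d+7=k, n+7=u, e+7=l, k+7=r, e+7=l, e+7=l, w+7=d.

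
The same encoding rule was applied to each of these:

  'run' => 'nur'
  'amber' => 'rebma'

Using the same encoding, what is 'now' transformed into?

The output letters match the input read backwards: run reversed is nur. It's just the letters in reverse order.
On now: reverse → won.

won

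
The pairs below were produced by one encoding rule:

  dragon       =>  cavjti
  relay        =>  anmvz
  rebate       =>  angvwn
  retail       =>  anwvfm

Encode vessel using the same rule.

Each letter's alphabet position (a=0..z=25) is mapped through 11·x+21 mod 26 — an affine cipher.
For vessel: v(21)→11·21+21≡18=s; e(4)→11·4+21≡13=n; s(18)→11·18+21≡11=l; s(18)→11·18+21≡11=l; e(4)→11·4+21≡13=n; l(11)→11·11+21≡12=m (all mod 26).

snllnm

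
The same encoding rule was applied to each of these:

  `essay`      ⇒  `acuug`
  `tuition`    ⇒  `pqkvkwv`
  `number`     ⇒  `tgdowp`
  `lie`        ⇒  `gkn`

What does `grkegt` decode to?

The output letters match the input read backwards, each shifted +2: essay reversed is yasse. The word is reversed, then every letter is shifted forward by 2.
Reversing it on grkegt: shift back: g−2=e, r−2=p, k−2=i, e−2=c, g−2=e, t−2=r → epicer; then reverse → recipe.

recipe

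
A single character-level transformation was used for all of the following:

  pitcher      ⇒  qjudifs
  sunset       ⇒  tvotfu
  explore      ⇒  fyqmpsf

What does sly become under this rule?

tmz

Compare letters: p→q is +1, i→j is +1, t→u is +1 — a constant shift. Each letter is shifted forward by 1 in the alphabet (a Caesar shift of +1).
On sly: s+1=t, l+1=m, y+1=z.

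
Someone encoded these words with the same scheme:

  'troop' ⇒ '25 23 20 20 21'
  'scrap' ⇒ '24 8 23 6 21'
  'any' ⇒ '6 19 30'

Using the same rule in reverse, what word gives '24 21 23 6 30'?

t is letter #20 and maps to 25: an offset of 5. Each letter is replaced by its alphabet position (a=1..z=26) + 5.
Decoding 24 21 23 6 30: 24→(24−5)÷1=19=s, 21→(21−5)÷1=16=p, 23→(23−5)÷1=18=r, 6→(6−5)÷1=1=a, 30→(30−5)÷1=25=y.

spray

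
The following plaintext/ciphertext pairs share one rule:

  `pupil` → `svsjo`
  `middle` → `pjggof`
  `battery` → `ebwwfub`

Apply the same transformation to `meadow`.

Two shifts are in play — +1 for a/e/i/o/u, +3 for every other letter.
For meadow: m(cons)+3=p, e(vowel)+1=f, a(vowel)+1=b, d(cons)+3=g, o(vowel)+1=p, w(cons)+3=z.

pfbgpz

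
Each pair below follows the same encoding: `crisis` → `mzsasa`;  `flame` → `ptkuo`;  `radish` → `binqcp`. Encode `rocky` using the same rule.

Shifts by position in crisis: pos 0: c→m (+10), pos 1: r→z (+8), pos 2: i→s (+10), pos 3: s→a (+8) — repeating every 2. The shifts repeat in a cycle of length 2: positions 0,1,… shift by +10, +8, then the pattern repeats.
For rocky: r+10=b, o+8=w, c+10=m, k+8=s, y+10=i.

bwmsi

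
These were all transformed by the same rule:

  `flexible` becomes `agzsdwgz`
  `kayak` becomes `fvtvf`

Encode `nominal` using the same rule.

ijhdivg

Compare letters: f→a is +21, l→g is +21, e→z is +21 — a constant shift. This is a Caesar cipher with shift 21.
Applying it to nominal: n+21=i, o+21=j, m+21=h, i+21=d, n+21=i, a+21=v, l+21=g.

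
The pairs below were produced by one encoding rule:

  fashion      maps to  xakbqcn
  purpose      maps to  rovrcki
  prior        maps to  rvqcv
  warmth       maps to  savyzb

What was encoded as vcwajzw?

Each letter's alphabet position (a=0..z=25) is mapped through 15·x+0 mod 26 — an affine cipher.
Decoding vcwajzw: v(21)→7·(21−0)≡17=r; c(2)→7·(2−0)≡14=o; w(22)→7·(22−0)≡24=y; a(0)→7·(0−0)≡0=a; j(9)→7·(9−0)≡11=l; z(25)→7·(25−0)≡19=t; w(22)→7·(22−0)≡24=y (all mod 26).

royalty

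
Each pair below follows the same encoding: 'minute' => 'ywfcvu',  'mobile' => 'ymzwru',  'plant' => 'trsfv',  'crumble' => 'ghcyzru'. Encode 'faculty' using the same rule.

Each letter's alphabet position (a=0..z=25) is mapped through 7·x+18 mod 26 — an affine cipher.
Applying it to faculty: f(5)→7·5+18≡1=b; a(0)→7·0+18≡18=s; c(2)→7·2+18≡6=g; u(20)→7·20+18≡2=c; l(11)→7·11+18≡17=r; t(19)→7·19+18≡21=v; y(24)→7·24+18≡4=e (all mod 26).

bsgcrve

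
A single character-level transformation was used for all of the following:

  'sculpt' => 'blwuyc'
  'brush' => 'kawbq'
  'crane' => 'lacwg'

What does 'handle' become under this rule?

The shift depends on letter class: consonant s→b is +9, but vowel u→w is +2. Two shifts are in play — +2 for a/e/i/o/u, +9 for every other letter.
Applying it to handle: h(cons)+9=q, a(vowel)+2=c, n(cons)+9=w, d(cons)+9=m, l(cons)+9=u, e(vowel)+2=g.

qcwmug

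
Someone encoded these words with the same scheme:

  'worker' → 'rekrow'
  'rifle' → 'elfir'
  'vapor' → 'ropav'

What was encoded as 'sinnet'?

tennis

The output letters match the input read backwards: worker reversed is rekrow. The word is simply reversed.
Decoding sinnet: then reverse → tennis.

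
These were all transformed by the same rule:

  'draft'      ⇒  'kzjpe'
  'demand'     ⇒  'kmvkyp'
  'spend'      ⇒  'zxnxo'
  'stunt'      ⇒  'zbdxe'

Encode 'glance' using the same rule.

In draft: d→k is +7, r→z is +8, a→j is +9, f→p is +10 — the shift increases by 1 each position. Letter i (0-indexed) is shifted by i+7, so successive shifts are 7, 8, 9, ….
For glance: g+7=n, l+8=t, a+9=j, n+10=x, c+11=n, e+12=q.

ntjxnq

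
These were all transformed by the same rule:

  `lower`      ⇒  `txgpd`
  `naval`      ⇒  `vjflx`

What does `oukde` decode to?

glass

In lower: l→t is +8, o→x is +9, w→g is +10, e→p is +11 — the shift increases by 1 each position. Each letter shifts forward by (position + 8), i.e. 8, 9, 10, … — the shift grows by one for each successive letter.
Reversing it on oukde: o−8=g, u−9=l, k−10=a, d−11=s, e−12=s.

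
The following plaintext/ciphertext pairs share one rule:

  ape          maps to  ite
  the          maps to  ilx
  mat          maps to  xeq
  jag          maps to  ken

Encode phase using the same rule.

iwelt

The output letters match the input read backwards, each shifted +4: ape reversed is epa. Two steps: reverse the string, then apply a Caesar shift of +4.
For phase: reverse → esahp; then shift: e+4=i, s+4=w, a+4=e, h+4=l, p+4=t.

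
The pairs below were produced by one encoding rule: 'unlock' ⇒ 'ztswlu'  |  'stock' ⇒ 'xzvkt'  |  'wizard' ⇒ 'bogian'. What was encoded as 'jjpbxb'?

editor

In unlock: u→z is +5, n→t is +6, l→s is +7, o→w is +8 — the shift increases by 1 each position. The shift increases by 1 at each position, starting from +5: 5, 6, 7, ….
Undoing it on jjpbxb: j−5=e, j−6=d, p−7=i, b−8=t, x−9=o, b−10=r.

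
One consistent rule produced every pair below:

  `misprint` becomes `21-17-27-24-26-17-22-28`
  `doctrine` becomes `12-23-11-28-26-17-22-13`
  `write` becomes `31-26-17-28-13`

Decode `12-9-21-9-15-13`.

damage

Each letter is replaced by its alphabet position (a=1..z=26) + 8.
Undoing it on 12-9-21-9-15-13: 12→(12−8)÷1=4=d, 9→(9−8)÷1=1=a, 21→(21−8)÷1=13=m, 9→(9−8)÷1=1=a, 15→(15−8)÷1=7=g, 13→(13−8)÷1=5=e.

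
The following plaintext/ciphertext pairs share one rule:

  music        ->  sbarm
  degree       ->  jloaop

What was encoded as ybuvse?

In music: m→s is +6, u→b is +7, s→a is +8, i→r is +9 — the shift increases by 1 each position. The shift increases by 1 at each position, starting from +6: 6, 7, 8, ….
Reversing it on ybuvse: y−6=s, b−7=u, u−8=m, v−9=m, s−10=i, e−11=t.

summit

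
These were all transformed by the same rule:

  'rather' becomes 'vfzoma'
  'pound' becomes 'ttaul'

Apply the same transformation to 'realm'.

vjgsu

In rather: r→v is +4, a→f is +5, t→z is +6, h→o is +7 — the shift increases by 1 each position. Each letter shifts forward by (position + 4), i.e. 4, 5, 6, … — the shift grows by one for each successive letter.
On realm: r+4=v, e+5=j, a+6=g, l+7=s, m+8=u.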